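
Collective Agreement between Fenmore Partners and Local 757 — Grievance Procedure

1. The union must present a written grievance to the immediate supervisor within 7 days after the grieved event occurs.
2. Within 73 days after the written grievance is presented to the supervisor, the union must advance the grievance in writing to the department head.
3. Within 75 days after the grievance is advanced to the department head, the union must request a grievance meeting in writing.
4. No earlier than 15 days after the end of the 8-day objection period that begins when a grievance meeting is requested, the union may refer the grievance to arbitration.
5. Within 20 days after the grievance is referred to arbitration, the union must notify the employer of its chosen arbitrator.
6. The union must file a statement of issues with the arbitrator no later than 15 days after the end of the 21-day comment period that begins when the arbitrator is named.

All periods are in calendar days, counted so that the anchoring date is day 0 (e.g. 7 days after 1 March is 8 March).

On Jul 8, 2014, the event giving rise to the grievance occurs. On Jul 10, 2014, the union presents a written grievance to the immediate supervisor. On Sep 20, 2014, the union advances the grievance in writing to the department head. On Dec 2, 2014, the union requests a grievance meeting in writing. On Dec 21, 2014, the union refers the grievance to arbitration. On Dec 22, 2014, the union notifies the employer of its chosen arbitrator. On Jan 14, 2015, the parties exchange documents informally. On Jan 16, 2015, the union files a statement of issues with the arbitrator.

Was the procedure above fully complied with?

(1) due by Jul 8, 2014 + 7 days = Jul 15, 2014; completed Jul 10, 2014, before the deadline.
(2) due by Jul 10, 2014 + 73 days = Sep 21, 2014; done Sep 20, 2014 — timely.
(3) due by Sep 20, 2014 + 75 days = Dec 4, 2014; completed Dec 2, 2014, before the deadline.
(4) permitted from Dec 10, 2014 + 15 days = Dec 25, 2014 onward; done Dec 21, 2014 — 4 days too early.
No need to go further; step 4 was not satisfied.

No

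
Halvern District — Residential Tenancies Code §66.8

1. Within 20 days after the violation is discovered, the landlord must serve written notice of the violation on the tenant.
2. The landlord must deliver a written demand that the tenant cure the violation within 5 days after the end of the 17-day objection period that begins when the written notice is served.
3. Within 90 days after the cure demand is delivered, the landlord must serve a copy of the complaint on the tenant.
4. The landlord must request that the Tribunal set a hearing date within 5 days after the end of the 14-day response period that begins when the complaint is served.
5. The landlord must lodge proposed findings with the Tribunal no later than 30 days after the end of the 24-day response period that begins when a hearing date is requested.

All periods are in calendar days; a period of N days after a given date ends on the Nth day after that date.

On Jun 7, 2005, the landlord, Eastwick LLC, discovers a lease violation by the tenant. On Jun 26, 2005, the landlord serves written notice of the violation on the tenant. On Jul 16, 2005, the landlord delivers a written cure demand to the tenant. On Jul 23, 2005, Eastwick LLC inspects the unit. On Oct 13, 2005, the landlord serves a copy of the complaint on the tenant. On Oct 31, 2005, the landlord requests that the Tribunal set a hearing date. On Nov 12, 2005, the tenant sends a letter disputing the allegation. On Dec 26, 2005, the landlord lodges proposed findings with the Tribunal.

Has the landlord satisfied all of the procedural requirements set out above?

No

(1) due by Jun 7, 2005 + 20 days = Jun 27, 2005; Jun 26, 2005 is within that limit.
(2) due by Jul 13, 2005 + 5 days = Jul 18, 2005; completed Jul 16, 2005, before the deadline.
(3) due by Jul 16, 2005 + 90 days = Oct 14, 2005; completed Oct 13, 2005, before the deadline.
(4) due by Oct 27, 2005 + 5 days = Nov 1, 2005; Oct 31, 2005 is within that limit.
(5) due by Nov 24, 2005 + 30 days = Dec 24, 2005; done Dec 26, 2005 — 2 days late.
The procedure was therefore not followed at step 5.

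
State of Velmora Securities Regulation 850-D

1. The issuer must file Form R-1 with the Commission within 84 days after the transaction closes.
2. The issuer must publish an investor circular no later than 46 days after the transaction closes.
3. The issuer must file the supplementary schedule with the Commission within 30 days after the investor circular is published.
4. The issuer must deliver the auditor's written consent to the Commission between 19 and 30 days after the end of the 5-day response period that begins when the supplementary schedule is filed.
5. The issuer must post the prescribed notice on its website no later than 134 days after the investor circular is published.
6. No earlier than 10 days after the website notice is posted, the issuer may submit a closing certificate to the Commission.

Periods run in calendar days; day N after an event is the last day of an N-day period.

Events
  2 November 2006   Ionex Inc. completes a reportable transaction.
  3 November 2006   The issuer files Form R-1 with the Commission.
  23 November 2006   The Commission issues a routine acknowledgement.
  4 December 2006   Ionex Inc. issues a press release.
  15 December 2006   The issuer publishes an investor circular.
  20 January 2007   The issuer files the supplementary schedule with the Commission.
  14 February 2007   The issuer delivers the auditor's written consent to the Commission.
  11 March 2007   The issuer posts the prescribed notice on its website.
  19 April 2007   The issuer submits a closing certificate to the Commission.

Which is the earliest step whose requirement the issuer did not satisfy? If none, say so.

Step 3

(1) due by 2 November 2006 + 84 days = 25 January 2007; completed 3 November 2006, before the deadline.
(2) due by 2 November 2006 + 46 days = 18 December 2006; 15 December 2006 is within that limit.
(3) due by 15 December 2006 + 30 days = 14 January 2007; done 20 January 2007 — 6 days late.
No need to go further; step 3 was not satisfied.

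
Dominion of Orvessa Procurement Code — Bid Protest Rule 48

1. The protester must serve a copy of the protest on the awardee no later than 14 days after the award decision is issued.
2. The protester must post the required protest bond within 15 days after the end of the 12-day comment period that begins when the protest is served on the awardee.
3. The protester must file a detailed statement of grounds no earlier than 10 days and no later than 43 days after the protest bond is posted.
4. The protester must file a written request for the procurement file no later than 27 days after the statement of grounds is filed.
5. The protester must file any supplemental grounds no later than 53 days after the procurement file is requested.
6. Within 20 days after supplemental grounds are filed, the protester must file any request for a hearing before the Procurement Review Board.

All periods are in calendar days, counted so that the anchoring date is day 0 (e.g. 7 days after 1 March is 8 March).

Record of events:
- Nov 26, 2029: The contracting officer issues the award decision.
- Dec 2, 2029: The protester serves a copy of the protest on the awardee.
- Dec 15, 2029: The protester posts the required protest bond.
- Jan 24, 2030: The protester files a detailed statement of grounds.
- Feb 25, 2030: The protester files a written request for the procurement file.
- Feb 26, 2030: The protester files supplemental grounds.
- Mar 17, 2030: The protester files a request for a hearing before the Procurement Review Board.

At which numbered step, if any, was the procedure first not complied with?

Step 4

(1) due by Nov 26, 2029 + 14 days = Dec 10, 2029; done Dec 2, 2029 — timely.
(2) due by Dec 14, 2029 + 15 days = Dec 29, 2029; done Dec 15, 2029 — timely.
(3) the permitted window runs from Dec 15, 2029 + 10 = Dec 25, 2029 to Dec 15, 2029 + 43 = Jan 27, 2030; done Jan 24, 2030, which is between those dates.
(4) due by Jan 24, 2030 + 27 days = Feb 20, 2030; done Feb 25, 2030 — 5 days late.
No need to go further; step 4 was not satisfied.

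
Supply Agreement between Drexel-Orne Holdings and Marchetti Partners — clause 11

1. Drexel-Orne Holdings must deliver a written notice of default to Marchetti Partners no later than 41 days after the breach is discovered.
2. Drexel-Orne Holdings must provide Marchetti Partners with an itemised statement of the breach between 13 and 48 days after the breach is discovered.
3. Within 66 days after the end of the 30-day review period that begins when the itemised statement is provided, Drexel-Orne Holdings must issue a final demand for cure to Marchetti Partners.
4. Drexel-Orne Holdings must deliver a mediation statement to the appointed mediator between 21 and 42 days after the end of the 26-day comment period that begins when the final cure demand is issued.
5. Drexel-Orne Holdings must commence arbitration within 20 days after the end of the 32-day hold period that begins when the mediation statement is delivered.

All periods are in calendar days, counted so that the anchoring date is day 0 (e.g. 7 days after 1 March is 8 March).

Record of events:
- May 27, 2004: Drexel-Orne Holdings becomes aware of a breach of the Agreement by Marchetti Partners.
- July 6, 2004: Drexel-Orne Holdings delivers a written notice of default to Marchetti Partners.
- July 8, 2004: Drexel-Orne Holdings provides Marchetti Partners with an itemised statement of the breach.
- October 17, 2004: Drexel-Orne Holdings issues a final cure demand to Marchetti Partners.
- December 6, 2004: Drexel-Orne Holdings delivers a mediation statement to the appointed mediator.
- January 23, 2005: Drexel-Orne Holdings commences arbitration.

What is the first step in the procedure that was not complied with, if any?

Step 3

(1) due by May 27, 2004 + 41 days = July 7, 2004; July 6, 2004 is within that limit.
(2) the permitted window runs from May 27, 2004 + 13 = June 9, 2004 to May 27, 2004 + 48 = July 14, 2004; done July 8, 2004 — within the window.
(3) due by August 7, 2004 + 66 days = October 12, 2004; October 17, 2004 misses that deadline by 5 days.
Later steps need not be reached.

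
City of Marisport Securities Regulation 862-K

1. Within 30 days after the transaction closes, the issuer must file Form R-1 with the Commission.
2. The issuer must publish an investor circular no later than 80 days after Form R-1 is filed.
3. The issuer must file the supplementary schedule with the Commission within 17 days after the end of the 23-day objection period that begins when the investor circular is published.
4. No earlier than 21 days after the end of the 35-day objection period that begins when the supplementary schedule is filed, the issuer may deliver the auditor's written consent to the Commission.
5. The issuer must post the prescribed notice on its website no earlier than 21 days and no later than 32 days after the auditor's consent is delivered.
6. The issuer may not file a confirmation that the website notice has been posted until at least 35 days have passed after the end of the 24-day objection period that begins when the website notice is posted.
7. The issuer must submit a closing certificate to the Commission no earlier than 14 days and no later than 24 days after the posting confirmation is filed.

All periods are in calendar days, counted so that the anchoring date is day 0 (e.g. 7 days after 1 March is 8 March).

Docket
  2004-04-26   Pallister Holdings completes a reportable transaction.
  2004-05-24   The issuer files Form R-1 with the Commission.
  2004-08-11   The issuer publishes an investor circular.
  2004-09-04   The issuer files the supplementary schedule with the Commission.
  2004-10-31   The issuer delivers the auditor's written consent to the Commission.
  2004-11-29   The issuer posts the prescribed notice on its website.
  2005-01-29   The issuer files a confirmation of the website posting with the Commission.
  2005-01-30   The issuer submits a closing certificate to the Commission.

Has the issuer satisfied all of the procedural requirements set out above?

No

(1) due by 2004-04-26 + 30 days = 2004-05-26; completed 2004-05-24, before the deadline.
(2) due by 2004-05-24 + 80 days = 2004-08-12; 2004-08-11 is within that limit.
(3) due by 2004-09-03 + 17 days = 2004-09-20; done 2004-09-04 — timely.
(4) permitted from 2004-10-09 + 21 days = 2004-10-30 onward; done 2004-10-31 — permitted.
(5) the permitted window runs from 2004-10-31 + 21 = 2004-11-21 to 2004-10-31 + 32 = 2004-12-02; done 2004-11-29, which is between those dates.
(6) permitted from 2004-12-23 + 35 days = 2005-01-27 onward; done 2005-01-29, after the minimum wait.
(7) the permitted window runs from 2005-01-29 + 14 = 2005-02-12 to 2005-01-29 + 24 = 2005-02-22; done 2005-01-30 — 13 days before the window opened.
That is the first point of non-compliance.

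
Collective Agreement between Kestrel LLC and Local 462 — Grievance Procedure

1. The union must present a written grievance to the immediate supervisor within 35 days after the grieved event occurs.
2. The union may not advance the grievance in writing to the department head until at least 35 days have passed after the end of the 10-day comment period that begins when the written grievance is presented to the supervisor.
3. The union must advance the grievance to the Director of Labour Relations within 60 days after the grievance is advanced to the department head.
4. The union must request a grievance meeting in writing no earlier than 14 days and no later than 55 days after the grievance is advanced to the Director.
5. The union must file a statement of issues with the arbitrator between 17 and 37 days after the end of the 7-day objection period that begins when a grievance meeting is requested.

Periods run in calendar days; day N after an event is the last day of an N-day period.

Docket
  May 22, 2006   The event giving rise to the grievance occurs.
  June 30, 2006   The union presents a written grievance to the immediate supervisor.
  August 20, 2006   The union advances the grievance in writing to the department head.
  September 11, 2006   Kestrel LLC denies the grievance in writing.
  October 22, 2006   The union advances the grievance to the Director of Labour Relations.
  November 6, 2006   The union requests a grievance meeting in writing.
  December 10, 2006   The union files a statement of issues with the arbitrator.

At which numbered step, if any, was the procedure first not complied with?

Step 1: 35 days after May 22, 2006 (when the grieved event occurs) is June 26, 2006; done June 30, 2006 — 4 days late.

Step 1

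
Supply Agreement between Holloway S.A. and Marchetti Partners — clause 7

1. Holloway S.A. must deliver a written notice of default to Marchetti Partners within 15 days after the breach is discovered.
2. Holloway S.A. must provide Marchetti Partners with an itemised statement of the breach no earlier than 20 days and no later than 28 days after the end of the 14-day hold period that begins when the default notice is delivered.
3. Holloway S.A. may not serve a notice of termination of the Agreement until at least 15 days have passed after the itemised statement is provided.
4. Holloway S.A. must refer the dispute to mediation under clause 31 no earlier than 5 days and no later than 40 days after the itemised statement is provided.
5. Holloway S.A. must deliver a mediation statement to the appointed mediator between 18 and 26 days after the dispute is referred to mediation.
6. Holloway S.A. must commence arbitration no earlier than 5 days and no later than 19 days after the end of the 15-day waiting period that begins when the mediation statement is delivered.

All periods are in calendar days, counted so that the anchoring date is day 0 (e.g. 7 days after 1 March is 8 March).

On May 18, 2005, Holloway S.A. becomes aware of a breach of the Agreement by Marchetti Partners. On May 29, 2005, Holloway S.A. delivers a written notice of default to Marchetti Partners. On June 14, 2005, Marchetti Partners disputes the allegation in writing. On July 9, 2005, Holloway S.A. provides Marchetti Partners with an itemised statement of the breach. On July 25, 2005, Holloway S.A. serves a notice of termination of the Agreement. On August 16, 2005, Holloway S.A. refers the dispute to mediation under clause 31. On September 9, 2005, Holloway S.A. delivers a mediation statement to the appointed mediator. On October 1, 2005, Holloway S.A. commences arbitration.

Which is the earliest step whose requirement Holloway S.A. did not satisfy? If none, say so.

Step 1 — counting 15 days from May 18, 2005 (when the breach is discovered) gives a deadline of June 2, 2005; completed May 29, 2005, before the deadline.
Step 2 — 20 and 28 days from June 12, 2005 (end of the 14-day hold period, which began when the default notice is delivered on May 29, 2005) are July 2, 2005 and July 10, 2005 respectively; done July 9, 2005 — within the window.
Step 3 — must wait 15 days from July 9, 2005 (when the itemised statement is provided), so not before July 24, 2005; done July 25, 2005, after the minimum wait.
Step 4 — 5 and 40 days from July 9, 2005 (when the itemised statement is provided) are July 14, 2005 and August 18, 2005 respectively; done August 16, 2005, which is between those dates.
Step 5 — 18 and 26 days from August 16, 2005 (when the dispute is referred to mediation) are September 3, 2005 and September 11, 2005 respectively; done September 9, 2005, which is between those dates.
Step 6 — 5 and 19 days from September 24, 2005 (end of the 15-day waiting period, which began when the mediation statement is delivered on September 9, 2005) are September 29, 2005 and October 13, 2005 respectively; October 1, 2005 falls inside that range.

None — every step was satisfied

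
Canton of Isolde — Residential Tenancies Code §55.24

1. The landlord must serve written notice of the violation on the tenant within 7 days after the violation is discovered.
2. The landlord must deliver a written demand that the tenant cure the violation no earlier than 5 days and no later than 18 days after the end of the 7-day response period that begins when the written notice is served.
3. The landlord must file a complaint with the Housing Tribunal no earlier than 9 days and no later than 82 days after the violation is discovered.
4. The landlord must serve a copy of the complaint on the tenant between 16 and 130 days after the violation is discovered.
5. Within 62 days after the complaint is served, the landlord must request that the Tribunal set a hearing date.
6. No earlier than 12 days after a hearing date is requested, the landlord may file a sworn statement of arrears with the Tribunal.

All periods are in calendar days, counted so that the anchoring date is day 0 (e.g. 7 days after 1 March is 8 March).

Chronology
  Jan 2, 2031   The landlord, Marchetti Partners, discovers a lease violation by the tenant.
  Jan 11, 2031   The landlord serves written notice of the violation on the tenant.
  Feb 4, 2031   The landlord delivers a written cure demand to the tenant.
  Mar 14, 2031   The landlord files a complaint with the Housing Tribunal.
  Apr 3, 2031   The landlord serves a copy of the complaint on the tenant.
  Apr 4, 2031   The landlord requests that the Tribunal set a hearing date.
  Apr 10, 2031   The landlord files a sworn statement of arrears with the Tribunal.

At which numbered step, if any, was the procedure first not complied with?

Step 1

(1) due by Jan 2, 2031 + 7 days = Jan 9, 2031; not done until Jan 11, 2031, 2 days after the deadline.
The analysis stops there.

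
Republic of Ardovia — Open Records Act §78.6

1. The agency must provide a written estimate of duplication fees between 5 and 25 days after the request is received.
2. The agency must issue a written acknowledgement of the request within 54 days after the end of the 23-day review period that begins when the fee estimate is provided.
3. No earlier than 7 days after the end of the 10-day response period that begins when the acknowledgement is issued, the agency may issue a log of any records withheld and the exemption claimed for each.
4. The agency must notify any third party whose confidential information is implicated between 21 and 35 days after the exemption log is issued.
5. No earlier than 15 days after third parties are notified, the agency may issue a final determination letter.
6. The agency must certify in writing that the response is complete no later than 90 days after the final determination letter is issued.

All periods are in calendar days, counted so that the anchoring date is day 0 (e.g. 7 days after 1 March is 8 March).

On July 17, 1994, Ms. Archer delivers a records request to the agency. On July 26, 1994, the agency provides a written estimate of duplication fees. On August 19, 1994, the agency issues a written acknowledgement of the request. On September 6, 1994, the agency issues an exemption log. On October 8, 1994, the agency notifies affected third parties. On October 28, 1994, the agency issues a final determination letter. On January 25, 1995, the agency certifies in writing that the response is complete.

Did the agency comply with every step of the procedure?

Step 1: the window is 5–25 days after July 17, 1994 (when the request is received), so July 22, 1994 through August 11, 1994; July 26, 1994 falls inside that range.
Step 2: 54 days after August 18, 1994 (end of the 23-day review period, which began when the fee estimate is provided on July 26, 1994) is October 11, 1994; done August 19, 1994 — timely.
Step 3: the earliest permitted date is 7 days after August 29, 1994 (end of the 10-day response period, which began when the acknowledgement is issued on August 19, 1994), i.e. September 5, 1994; done September 6, 1994 — permitted.
Step 4: the window is 21–35 days after September 6, 1994 (when the exemption log is issued), so September 27, 1994 through October 11, 1994; October 8, 1994 falls inside that range.
Step 5: the earliest permitted date is 15 days after October 8, 1994 (when third parties are notified), i.e. October 23, 1994; done October 28, 1994 — permitted.
Step 6: 90 days after October 28, 1994 (when the final determination letter is issued) is January 26, 1995; completed January 25, 1995, before the deadline.

Yes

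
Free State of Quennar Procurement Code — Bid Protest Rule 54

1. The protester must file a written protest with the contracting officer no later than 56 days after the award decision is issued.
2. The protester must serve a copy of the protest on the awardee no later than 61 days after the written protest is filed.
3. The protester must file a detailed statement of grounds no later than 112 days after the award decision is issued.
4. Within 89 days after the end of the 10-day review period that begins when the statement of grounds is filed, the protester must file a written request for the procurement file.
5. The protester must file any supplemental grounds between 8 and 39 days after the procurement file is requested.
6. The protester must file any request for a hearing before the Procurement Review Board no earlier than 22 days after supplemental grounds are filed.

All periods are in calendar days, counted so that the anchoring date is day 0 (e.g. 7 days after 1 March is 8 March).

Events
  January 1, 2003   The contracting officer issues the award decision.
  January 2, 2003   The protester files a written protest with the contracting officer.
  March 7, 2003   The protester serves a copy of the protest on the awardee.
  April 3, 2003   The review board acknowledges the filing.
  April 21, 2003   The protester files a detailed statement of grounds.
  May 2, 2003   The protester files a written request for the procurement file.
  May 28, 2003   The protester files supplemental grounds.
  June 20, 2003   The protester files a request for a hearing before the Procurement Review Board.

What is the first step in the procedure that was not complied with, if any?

Step 2

Step 1: 56 days after January 1, 2003 (when the award decision is issued) is February 26, 2003; January 2, 2003 is within that limit.
Step 2: 61 days after January 2, 2003 (when the written protest is filed) is March 4, 2003; done March 7, 2003 — 3 days late.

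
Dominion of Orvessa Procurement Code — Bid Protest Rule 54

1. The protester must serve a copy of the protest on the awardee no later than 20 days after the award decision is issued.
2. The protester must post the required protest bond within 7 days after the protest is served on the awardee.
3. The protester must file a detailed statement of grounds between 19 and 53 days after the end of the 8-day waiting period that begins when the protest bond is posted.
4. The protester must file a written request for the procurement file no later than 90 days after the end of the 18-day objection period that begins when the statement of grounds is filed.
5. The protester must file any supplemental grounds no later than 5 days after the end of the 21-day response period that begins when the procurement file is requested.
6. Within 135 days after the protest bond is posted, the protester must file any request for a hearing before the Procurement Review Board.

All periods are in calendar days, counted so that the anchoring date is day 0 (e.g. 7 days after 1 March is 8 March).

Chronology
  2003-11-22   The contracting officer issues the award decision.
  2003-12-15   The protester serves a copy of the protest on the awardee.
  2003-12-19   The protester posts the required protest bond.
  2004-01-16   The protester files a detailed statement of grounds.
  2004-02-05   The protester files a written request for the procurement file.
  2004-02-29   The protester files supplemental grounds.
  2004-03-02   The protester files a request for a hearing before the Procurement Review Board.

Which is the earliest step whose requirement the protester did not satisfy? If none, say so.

Step 1 — counting 20 days from 2003-11-22 (when the award decision is issued) gives a deadline of 2003-12-12; 2003-12-15 misses that deadline by 3 days.

Step 1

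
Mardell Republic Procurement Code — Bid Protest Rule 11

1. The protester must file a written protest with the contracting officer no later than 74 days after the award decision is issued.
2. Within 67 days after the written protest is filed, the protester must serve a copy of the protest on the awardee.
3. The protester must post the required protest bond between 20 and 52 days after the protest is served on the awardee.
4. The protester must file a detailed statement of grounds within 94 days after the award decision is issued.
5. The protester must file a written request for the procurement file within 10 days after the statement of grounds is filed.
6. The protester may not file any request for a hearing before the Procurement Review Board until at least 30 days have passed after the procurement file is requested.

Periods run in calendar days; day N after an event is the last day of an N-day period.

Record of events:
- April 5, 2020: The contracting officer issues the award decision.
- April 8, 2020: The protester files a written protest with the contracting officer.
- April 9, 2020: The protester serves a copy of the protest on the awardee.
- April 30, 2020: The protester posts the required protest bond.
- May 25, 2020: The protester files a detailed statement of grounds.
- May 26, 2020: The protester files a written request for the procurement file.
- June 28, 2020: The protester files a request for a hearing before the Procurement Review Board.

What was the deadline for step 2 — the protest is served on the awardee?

Step 2 runs from April 8, 2020, when the written protest is filed. 67 days after April 8, 2020 is June 14, 2020.

June 14, 2020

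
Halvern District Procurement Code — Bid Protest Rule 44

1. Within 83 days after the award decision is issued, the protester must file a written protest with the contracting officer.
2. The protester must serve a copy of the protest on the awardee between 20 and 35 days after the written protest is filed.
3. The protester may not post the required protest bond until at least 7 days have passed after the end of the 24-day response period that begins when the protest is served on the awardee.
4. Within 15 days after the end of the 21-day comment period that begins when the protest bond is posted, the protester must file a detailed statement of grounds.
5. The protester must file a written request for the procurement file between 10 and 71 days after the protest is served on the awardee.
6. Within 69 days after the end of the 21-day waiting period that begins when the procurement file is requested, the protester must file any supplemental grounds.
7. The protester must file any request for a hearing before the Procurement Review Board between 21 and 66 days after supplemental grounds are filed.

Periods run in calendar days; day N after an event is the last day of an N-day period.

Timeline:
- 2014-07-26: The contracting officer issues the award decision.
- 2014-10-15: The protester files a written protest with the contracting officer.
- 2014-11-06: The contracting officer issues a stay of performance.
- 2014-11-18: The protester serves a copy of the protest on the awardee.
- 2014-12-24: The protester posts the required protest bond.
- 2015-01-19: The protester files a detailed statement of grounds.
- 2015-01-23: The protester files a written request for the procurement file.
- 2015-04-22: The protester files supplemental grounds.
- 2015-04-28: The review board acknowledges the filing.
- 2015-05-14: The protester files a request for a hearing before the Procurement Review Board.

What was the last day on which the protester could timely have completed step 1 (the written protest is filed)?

Step 1 runs from 2014-07-26, when the award decision is issued. 83 days after 2014-07-26 is 2014-10-17.

2014-10-17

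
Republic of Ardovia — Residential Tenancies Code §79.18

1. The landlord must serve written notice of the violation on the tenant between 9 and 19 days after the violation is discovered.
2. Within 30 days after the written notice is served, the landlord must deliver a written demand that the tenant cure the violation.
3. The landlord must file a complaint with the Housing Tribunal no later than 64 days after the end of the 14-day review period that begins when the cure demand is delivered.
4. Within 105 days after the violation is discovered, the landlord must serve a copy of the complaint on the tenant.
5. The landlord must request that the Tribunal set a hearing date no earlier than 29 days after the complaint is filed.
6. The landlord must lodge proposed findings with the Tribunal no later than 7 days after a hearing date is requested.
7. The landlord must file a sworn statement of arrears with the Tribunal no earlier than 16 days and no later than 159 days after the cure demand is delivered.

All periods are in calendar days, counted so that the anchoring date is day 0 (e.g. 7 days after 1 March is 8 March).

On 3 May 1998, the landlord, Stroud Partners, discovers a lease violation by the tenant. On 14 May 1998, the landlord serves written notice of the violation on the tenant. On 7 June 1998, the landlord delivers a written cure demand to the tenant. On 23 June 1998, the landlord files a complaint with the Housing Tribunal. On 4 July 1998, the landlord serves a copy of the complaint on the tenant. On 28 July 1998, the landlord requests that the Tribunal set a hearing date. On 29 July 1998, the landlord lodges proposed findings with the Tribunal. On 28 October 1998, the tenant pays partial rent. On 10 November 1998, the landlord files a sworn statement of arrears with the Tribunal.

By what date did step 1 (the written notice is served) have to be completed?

22 May 1998

Step 1 runs from 3 May 1998, when the violation is discovered. The window is 9–19 days after 3 May 1998; it closes on 22 May 1998.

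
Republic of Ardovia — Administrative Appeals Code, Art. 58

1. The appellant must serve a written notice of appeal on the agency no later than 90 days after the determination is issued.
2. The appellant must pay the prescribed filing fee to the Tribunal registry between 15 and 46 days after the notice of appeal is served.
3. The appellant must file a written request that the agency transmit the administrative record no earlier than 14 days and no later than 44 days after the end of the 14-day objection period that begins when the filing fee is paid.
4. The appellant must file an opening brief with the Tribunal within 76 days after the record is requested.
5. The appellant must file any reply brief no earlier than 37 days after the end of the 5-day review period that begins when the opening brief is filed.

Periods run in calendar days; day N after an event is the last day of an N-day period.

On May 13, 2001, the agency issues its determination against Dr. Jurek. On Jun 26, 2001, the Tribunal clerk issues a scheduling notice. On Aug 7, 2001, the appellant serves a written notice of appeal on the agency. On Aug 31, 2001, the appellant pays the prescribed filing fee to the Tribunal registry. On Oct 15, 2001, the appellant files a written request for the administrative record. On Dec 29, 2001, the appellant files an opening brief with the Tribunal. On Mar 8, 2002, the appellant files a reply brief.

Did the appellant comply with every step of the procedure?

Yes

Step 1: 90 days after May 13, 2001 (when the determination is issued) is Aug 11, 2001; completed Aug 7, 2001, before the deadline.
Step 2: the window is 15–46 days after Aug 7, 2001 (when the notice of appeal is served), so Aug 22, 2001 through Sep 22, 2001; done Aug 31, 2001 — within the window.
Step 3: the window is 14–44 days after Sep 14, 2001 (end of the 14-day objection period, which began when the filing fee is paid on Aug 31, 2001), so Sep 28, 2001 through Oct 28, 2001; done Oct 15, 2001, which is between those dates.
Step 4: 76 days after Oct 15, 2001 (when the record is requested) is Dec 30, 2001; Dec 29, 2001 is within that limit.
Step 5: the earliest permitted date is 37 days after Jan 3, 2002 (end of the 5-day review period, which began when the opening brief is filed on Dec 29, 2001), i.e. Feb 9, 2002; Mar 8, 2002 is on or after that date.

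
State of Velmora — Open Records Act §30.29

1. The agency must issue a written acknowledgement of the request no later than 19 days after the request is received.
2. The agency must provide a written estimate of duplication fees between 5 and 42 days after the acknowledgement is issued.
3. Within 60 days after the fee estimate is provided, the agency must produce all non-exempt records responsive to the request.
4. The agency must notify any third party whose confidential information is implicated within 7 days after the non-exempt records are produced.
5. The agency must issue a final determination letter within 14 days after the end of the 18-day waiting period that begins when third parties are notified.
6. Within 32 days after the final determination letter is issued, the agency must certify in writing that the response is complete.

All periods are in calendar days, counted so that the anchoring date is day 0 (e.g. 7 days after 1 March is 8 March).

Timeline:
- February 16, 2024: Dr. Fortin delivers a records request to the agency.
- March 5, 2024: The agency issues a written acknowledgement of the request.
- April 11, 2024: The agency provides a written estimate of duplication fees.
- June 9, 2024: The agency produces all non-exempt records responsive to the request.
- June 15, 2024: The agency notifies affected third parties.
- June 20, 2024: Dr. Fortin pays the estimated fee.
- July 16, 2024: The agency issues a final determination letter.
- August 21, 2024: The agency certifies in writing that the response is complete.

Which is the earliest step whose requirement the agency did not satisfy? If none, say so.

Step 6

Step 1: 19 days after February 16, 2024 (when the request is received) is March 6, 2024; March 5, 2024 is within that limit.
Step 2: the window is 5–42 days after March 5, 2024 (when the acknowledgement is issued), so March 10, 2024 through April 16, 2024; April 11, 2024 falls inside that range.
Step 3: 60 days after April 11, 2024 (when the fee estimate is provided) is June 10, 2024; June 9, 2024 is within that limit.
Step 4: 7 days after June 9, 2024 (when the non-exempt records are produced) is June 16, 2024; done June 15, 2024 — timely.
Step 5: 14 days after July 3, 2024 (end of the 18-day waiting period, which began when third parties are notified on June 15, 2024) is July 17, 2024; done July 16, 2024 — timely.
Step 6: 32 days after July 16, 2024 (when the final determination letter is issued) is August 17, 2024; done August 21, 2024 — 4 days late.
The procedure was therefore not followed at step 6.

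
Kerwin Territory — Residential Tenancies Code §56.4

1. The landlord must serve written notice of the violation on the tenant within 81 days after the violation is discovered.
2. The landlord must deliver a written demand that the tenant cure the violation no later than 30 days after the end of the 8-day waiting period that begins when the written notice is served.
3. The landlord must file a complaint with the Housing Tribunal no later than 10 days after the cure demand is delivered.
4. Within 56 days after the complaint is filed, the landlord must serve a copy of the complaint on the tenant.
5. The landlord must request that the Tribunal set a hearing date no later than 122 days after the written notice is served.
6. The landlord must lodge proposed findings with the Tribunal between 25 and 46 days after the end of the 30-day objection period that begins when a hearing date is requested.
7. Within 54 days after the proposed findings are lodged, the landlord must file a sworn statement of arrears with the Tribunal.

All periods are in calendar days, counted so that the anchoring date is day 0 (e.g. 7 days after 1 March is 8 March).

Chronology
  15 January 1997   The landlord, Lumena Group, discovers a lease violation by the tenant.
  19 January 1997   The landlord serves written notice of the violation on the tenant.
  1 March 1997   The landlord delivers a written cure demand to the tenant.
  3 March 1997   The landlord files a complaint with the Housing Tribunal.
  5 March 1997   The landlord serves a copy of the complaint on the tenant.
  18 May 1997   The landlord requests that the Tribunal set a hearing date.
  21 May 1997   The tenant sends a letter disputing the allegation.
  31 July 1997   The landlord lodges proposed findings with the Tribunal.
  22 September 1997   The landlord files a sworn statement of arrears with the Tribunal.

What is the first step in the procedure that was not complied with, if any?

Step 2

(1) due by 15 January 1997 + 81 days = 6 April 1997; completed 19 January 1997, before the deadline.
(2) due by 27 January 1997 + 30 days = 26 February 1997; 1 March 1997 misses that deadline by 3 days.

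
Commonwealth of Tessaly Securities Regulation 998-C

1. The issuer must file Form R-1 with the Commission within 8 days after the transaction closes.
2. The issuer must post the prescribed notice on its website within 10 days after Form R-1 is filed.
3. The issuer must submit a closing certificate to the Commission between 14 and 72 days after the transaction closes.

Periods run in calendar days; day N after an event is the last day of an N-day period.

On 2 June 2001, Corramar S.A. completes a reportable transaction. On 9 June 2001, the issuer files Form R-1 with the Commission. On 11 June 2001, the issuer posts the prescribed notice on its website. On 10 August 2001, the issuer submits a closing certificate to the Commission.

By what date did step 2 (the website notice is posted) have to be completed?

19 June 2001

Step 2 runs from 9 June 2001, when Form R-1 is filed. 10 days after 9 June 2001 is 19 June 2001.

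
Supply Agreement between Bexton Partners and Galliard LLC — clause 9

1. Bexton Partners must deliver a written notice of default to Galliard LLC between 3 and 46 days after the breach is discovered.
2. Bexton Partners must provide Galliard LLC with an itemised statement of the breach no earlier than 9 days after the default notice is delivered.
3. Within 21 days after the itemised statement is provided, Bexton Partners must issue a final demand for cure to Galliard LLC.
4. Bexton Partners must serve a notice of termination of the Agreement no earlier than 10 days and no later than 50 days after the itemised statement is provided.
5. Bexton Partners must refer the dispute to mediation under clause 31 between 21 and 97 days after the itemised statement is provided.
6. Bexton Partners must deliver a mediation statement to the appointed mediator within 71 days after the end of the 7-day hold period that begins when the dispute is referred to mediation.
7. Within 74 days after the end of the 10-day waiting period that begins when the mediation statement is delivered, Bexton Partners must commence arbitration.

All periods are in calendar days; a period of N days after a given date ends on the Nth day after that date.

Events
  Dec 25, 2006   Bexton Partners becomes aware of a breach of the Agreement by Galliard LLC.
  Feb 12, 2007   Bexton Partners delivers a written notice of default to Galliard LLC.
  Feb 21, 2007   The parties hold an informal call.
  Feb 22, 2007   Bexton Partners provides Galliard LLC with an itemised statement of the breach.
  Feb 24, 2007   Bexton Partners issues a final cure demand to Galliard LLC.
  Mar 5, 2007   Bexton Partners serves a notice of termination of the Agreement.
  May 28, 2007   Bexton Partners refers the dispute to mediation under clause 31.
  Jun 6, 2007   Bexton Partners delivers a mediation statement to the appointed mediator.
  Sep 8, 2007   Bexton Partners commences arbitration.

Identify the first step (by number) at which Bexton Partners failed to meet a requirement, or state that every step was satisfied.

Step 1

Step 1 — 3 and 46 days from Dec 25, 2006 (when the breach is discovered) are Dec 28, 2006 and Feb 9, 2007 respectively; Feb 12, 2007 is 3 days past the end of the window.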